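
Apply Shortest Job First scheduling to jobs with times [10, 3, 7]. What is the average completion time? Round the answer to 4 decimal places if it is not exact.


SJF order (ascending): [3, 7, 10]
Completion times:
  Job 1: burst=3, C=3
  Job 2: burst=7, C=10
  Job 3: burst=10, C=20
Average completion = 33/3 = 11.0

11.0


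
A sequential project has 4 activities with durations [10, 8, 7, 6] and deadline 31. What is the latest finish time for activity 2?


LF(activity 2) = deadline - sum of successor durations
Successors: activities 3 through 4 with durations [7, 6]
Sum of successor durations = 13
LF = 31 - 13 = 18

18


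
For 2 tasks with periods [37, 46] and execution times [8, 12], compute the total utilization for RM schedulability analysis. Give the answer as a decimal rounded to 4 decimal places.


Compute individual utilizations (exact fractions):
  Task 1: C/T = 8/37 (approx. 0.2162)
  Task 2: C/T = 12/46 = 6/23 (approx. 0.2609)
Total utilization U = 8/37 + 6/23 = 406/851
Rounded to 4 decimal places: U = 0.4771
RM (Liu & Layland) bound for 2 tasks = 0.828427; compare with U = 406/851 (approx. 0.477086)
U <= bound, so schedulable by RM sufficient condition.

0.4771


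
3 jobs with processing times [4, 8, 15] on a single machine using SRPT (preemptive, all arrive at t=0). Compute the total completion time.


Since all jobs arrive at t=0, SRPT equals SPT ordering.
SPT order: [4, 8, 15]
Completion times:
  Job 1: p=4, C=4
  Job 2: p=8, C=12
  Job 3: p=15, C=27
Total completion time = 4 + 12 + 27 = 43

43


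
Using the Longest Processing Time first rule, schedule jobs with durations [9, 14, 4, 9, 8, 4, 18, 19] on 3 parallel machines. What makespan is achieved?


Sort jobs in decreasing order (LPT): [19, 18, 14, 9, 9, 8, 4, 4]
Assign each job to the least loaded machine:
  Machine 1: jobs [19, 8, 4], load = 31
  Machine 2: jobs [18, 9], load = 27
  Machine 3: jobs [14, 9, 4], load = 27
Makespan = max load = 31

31


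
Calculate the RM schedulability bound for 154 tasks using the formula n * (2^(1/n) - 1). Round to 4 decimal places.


Compute 2^(1/154) = 1.0045111002
Subtract 1: 1.0045111002 - 1 = 0.0045111002
Multiply by n: 154 * 0.0045111002 = 0.6947094308
Round to 4 dp: 0.6947

0.6947


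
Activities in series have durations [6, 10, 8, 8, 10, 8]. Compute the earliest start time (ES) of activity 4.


Activity 4 starts after activities 1 through 3 complete.
Predecessor durations: [6, 10, 8]
ES = 6 + 10 + 8 = 24

24


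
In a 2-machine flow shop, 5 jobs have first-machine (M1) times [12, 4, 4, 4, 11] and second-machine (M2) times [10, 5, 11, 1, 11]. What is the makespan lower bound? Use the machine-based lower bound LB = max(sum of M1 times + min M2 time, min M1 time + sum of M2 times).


LB1 = sum(M1 times) + min(M2 times) = 35 + 1 = 36
LB2 = min(M1 times) + sum(M2 times) = 4 + 38 = 42
Lower bound = max(LB1, LB2) = max(36, 42) = 42

42


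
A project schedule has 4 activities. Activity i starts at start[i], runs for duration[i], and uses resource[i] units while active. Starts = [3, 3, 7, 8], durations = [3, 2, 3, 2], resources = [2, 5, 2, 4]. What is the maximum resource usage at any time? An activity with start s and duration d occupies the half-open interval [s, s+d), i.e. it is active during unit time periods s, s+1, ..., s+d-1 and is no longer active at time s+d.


Each activity i is active on [start_i, start_i + duration_i).
Compute total resource usage per time slot:
  t=0: active resources = [], total = 0
  t=1: active resources = [], total = 0
  t=2: active resources = [], total = 0
  t=3: active resources = [2, 5], total = 7
  t=4: active resources = [2, 5], total = 7
  t=5: active resources = [2], total = 2
  t=6: active resources = [], total = 0
  t=7: active resources = [2], total = 2
  t=8: active resources = [2, 4], total = 6
  t=9: active resources = [2, 4], total = 6
Peak resource demand = 7

7


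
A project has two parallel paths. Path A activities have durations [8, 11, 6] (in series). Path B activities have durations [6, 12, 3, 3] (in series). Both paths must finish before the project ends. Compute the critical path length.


Path A total = 8 + 11 + 6 = 25
Path B total = 6 + 12 + 3 + 3 = 24
Critical path = longest path = max(25, 24) = 25

25


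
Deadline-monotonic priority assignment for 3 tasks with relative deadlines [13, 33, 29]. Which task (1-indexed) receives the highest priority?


Sort tasks by relative deadline (ascending):
  Task 1: deadline = 13
  Task 3: deadline = 29
  Task 2: deadline = 33
Priority order (highest first): [1, 3, 2]
Highest priority task = 1

1


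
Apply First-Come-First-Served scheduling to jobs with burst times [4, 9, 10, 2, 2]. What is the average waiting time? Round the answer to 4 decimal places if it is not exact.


FCFS order (as given): [4, 9, 10, 2, 2]
Waiting times:
  Job 1: wait = 0
  Job 2: wait = 4
  Job 3: wait = 13
  Job 4: wait = 23
  Job 5: wait = 25
Sum of waiting times = 65
Average waiting time = 65/5 = 13.0

13.0


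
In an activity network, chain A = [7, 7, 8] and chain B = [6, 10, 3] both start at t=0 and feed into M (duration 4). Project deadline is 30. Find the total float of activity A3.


Forward pass: ES(A3) = sum of predecessors on chain A = 14
EF = ES + duration = 14 + 8 = 22
Backward pass: LF(M) = deadline = 30; LS(M) = 30 - 4 = 26
LF(A3) = LS(M) - sum(successors on chain A) = 26 - 0 = 26
LS = LF - duration = 26 - 8 = 18
Total float = LS - ES = 18 - 14 = 4

4


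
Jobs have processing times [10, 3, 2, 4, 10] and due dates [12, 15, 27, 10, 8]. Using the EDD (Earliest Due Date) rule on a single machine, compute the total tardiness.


Sort by due date (EDD order): [(10, 8), (4, 10), (10, 12), (3, 15), (2, 27)]
Compute completion times and tardiness:
  Job 1: p=10, d=8, C=10, tardiness=max(0,10-8)=2
  Job 2: p=4, d=10, C=14, tardiness=max(0,14-10)=4
  Job 3: p=10, d=12, C=24, tardiness=max(0,24-12)=12
  Job 4: p=3, d=15, C=27, tardiness=max(0,27-15)=12
  Job 5: p=2, d=27, C=29, tardiness=max(0,29-27)=2
Total tardiness = 32

32


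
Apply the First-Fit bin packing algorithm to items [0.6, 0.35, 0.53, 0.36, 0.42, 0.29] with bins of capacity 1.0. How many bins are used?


Place items sequentially using First-Fit:
  Item 0.6 -> new Bin 1
  Item 0.35 -> Bin 1 (now 0.95)
  Item 0.53 -> new Bin 2
  Item 0.36 -> Bin 2 (now 0.89)
  Item 0.42 -> new Bin 3
  Item 0.29 -> Bin 3 (now 0.71)
Total bins used = 3

3


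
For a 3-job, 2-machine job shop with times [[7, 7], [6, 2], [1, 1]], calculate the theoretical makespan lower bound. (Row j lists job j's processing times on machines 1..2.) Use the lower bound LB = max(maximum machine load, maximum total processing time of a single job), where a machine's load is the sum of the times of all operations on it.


Machine loads:
  Machine 1: 7 + 6 + 1 = 14
  Machine 2: 7 + 2 + 1 = 10
Max machine load = 14
Job totals:
  Job 1: 14
  Job 2: 8
  Job 3: 2
Max job total = 14
Lower bound = max(14, 14) = 14

14


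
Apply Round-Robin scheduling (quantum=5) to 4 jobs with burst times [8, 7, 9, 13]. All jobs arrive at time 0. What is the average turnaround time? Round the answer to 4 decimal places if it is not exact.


Time quantum = 5
Execution trace:
  J1 runs 5 units, time = 5
  J2 runs 5 units, time = 10
  J3 runs 5 units, time = 15
  J4 runs 5 units, time = 20
  J1 runs 3 units, time = 23
  J2 runs 2 units, time = 25
  J3 runs 4 units, time = 29
  J4 runs 5 units, time = 34
  J4 runs 3 units, time = 37
Finish times: [23, 25, 29, 37]
Average turnaround = 114/4 = 28.5

28.5


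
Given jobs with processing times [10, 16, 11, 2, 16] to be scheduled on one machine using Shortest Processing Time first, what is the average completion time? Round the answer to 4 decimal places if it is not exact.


Sort jobs by processing time (SPT order): [2, 10, 11, 16, 16]
Compute completion times sequentially:
  Job 1: processing = 2, completes at 2
  Job 2: processing = 10, completes at 12
  Job 3: processing = 11, completes at 23
  Job 4: processing = 16, completes at 39
  Job 5: processing = 16, completes at 55
Sum of completion times = 131
Average completion time = 131/5 = 26.2

26.2


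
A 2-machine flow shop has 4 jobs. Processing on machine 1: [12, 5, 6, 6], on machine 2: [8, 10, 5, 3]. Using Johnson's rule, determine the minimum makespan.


Apply Johnson's rule:
  Group 1 (a <= b): [(2, 5, 10)]
  Group 2 (a > b): [(1, 12, 8), (3, 6, 5), (4, 6, 3)]
Optimal job order: [2, 1, 3, 4]
Schedule:
  Job 2: M1 done at 5, M2 done at 15
  Job 1: M1 done at 17, M2 done at 25
  Job 3: M1 done at 23, M2 done at 30
  Job 4: M1 done at 29, M2 done at 33
Makespan = 33

33


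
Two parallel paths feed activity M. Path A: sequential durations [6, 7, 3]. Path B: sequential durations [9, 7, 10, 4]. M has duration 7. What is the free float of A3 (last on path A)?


ES(A3) = sum of predecessors on chain A = 13
EF(A3) = ES + duration = 13 + 3 = 16
Successor of A3 is M. ES(M) = max(sum(A), sum(B)) = max(16, 30) = 30
Free float = ES(successor) - EF(current) = 30 - 16 = 14

14


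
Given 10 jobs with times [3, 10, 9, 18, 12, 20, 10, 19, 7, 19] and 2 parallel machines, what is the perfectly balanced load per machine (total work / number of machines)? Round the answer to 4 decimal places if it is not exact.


Total processing time = 3 + 10 + 9 + 18 + 12 + 20 + 10 + 19 + 7 + 19 = 127
Number of machines = 2
Ideal balanced load = 127 / 2 = 63.5

63.5


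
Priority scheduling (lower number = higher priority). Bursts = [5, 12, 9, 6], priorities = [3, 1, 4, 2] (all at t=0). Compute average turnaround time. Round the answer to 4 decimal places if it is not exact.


Sort by priority (ascending = highest first):
Order: [(1, 12), (2, 6), (3, 5), (4, 9)]
Completion times:
  Priority 1, burst=12, C=12
  Priority 2, burst=6, C=18
  Priority 3, burst=5, C=23
  Priority 4, burst=9, C=32
Average turnaround = 85/4 = 21.25

21.25


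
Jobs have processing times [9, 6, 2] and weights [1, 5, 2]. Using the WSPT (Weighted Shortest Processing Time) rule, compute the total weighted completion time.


Compute p/w ratios and sort ascending (WSPT): [(2, 2), (6, 5), (9, 1)]
Compute weighted completion times:
  Job (p=2,w=2): C=2, w*C=2*2=4
  Job (p=6,w=5): C=8, w*C=5*8=40
  Job (p=9,w=1): C=17, w*C=1*17=17
Total weighted completion time = 61

61


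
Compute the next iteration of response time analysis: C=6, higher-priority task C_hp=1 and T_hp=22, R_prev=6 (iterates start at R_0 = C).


R_next = C + ceil(R_prev / T_hp) * C_hp
ceil(6 / 22) = ceil(0.2727) = 1
Interference = 1 * 1 = 1
R_next = 6 + 1 = 7

7


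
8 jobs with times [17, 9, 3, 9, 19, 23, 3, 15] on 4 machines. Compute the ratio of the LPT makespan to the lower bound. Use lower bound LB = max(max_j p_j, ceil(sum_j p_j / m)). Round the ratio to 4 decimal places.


LPT order: [23, 19, 17, 15, 9, 9, 3, 3]
Machine loads after assignment: [23, 25, 26, 24]
LPT makespan = 26
Lower bound = max(max_job, ceil(total/4)) = max(23, 25) = 25
Ratio = 26 / 25 = 1.04

1.04


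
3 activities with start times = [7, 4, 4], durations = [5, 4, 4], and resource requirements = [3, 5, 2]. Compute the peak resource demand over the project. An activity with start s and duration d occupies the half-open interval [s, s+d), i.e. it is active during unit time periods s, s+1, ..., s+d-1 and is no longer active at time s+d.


Each activity i is active on [start_i, start_i + duration_i).
Compute total resource usage per time slot:
  t=0: active resources = [], total = 0
  t=1: active resources = [], total = 0
  t=2: active resources = [], total = 0
  t=3: active resources = [], total = 0
  t=4: active resources = [5, 2], total = 7
  t=5: active resources = [5, 2], total = 7
  t=6: active resources = [5, 2], total = 7
  t=7: active resources = [3, 5, 2], total = 10
  t=8: active resources = [3], total = 3
  t=9: active resources = [3], total = 3
  t=10: active resources = [3], total = 3
  t=11: active resources = [3], total = 3
Peak resource demand = 10

10


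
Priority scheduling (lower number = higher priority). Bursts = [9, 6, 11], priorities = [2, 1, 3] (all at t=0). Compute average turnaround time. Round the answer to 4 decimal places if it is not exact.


Sort by priority (ascending = highest first):
Order: [(1, 6), (2, 9), (3, 11)]
Completion times:
  Priority 1, burst=6, C=6
  Priority 2, burst=9, C=15
  Priority 3, burst=11, C=26
Average turnaround = 47/3 = 15.6667

15.6667


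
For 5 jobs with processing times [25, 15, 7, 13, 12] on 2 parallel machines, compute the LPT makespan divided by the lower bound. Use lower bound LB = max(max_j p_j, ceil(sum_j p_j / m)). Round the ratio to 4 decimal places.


LPT order: [25, 15, 13, 12, 7]
Machine loads after assignment: [37, 35]
LPT makespan = 37
Lower bound = max(max_job, ceil(total/2)) = max(25, 36) = 36
Ratio = 37 / 36 = 1.0278

1.0278


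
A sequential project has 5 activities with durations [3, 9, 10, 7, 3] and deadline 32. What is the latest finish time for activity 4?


LF(activity 4) = deadline - sum of successor durations
Successors: activities 5 through 5 with durations [3]
Sum of successor durations = 3
LF = 32 - 3 = 29

29


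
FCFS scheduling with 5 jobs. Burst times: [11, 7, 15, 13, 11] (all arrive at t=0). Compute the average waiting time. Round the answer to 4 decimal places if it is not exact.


FCFS order (as given): [11, 7, 15, 13, 11]
Waiting times:
  Job 1: wait = 0
  Job 2: wait = 11
  Job 3: wait = 18
  Job 4: wait = 33
  Job 5: wait = 46
Sum of waiting times = 108
Average waiting time = 108/5 = 21.6

21.6


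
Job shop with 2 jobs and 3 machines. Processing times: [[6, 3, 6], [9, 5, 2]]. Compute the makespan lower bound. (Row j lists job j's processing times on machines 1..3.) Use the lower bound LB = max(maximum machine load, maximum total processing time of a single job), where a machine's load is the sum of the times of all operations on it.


Machine loads:
  Machine 1: 6 + 9 = 15
  Machine 2: 3 + 5 = 8
  Machine 3: 6 + 2 = 8
Max machine load = 15
Job totals:
  Job 1: 15
  Job 2: 16
Max job total = 16
Lower bound = max(15, 16) = 16

16


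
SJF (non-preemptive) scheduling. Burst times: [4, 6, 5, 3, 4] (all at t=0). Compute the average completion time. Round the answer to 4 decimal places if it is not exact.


SJF order (ascending): [3, 4, 4, 5, 6]
Completion times:
  Job 1: burst=3, C=3
  Job 2: burst=4, C=7
  Job 3: burst=4, C=11
  Job 4: burst=5, C=16
  Job 5: burst=6, C=22
Average completion = 59/5 = 11.8

11.8


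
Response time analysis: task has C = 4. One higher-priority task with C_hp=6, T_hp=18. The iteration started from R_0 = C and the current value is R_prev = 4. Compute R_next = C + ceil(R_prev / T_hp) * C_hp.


R_next = C + ceil(R_prev / T_hp) * C_hp
ceil(4 / 18) = ceil(0.2222) = 1
Interference = 1 * 6 = 6
R_next = 4 + 6 = 10

10


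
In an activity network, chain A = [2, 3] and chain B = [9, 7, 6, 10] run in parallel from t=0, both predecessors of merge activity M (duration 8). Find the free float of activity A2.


ES(A2) = sum of predecessors on chain A = 2
EF(A2) = ES + duration = 2 + 3 = 5
Successor of A2 is M. ES(M) = max(sum(A), sum(B)) = max(5, 32) = 32
Free float = ES(successor) - EF(current) = 32 - 5 = 27

27


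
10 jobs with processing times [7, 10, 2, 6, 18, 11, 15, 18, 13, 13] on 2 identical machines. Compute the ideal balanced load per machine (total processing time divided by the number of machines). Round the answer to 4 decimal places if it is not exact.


Total processing time = 7 + 10 + 2 + 6 + 18 + 11 + 15 + 18 + 13 + 13 = 113
Number of machines = 2
Ideal balanced load = 113 / 2 = 56.5

56.5


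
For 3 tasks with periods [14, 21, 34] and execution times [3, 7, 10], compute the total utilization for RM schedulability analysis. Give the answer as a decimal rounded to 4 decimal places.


Compute individual utilizations (exact fractions):
  Task 1: C/T = 3/14 (approx. 0.2143)
  Task 2: C/T = 7/21 = 1/3 (approx. 0.3333)
  Task 3: C/T = 10/34 = 5/17 (approx. 0.2941)
Total utilization U = 3/14 + 1/3 + 5/17 = 601/714
Rounded to 4 decimal places: U = 0.8417
RM (Liu & Layland) bound for 3 tasks = 0.779763; compare with U = 601/714 (approx. 0.841737)
bound < U <= 1, so the RM sufficient condition is not met (inconclusive; an exact test such as response-time analysis is needed).

0.8417


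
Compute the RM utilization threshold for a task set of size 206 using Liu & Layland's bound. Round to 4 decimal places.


Compute 2^(1/206) = 1.0033704594
Subtract 1: 1.0033704594 - 1 = 0.0033704594
Multiply by n: 206 * 0.0033704594 = 0.6943146364
Round to 4 dp: 0.6943

0.6943


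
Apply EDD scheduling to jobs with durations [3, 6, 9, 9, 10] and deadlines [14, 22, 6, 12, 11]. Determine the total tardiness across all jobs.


Sort by due date (EDD order): [(9, 6), (10, 11), (9, 12), (3, 14), (6, 22)]
Compute completion times and tardiness:
  Job 1: p=9, d=6, C=9, tardiness=max(0,9-6)=3
  Job 2: p=10, d=11, C=19, tardiness=max(0,19-11)=8
  Job 3: p=9, d=12, C=28, tardiness=max(0,28-12)=16
  Job 4: p=3, d=14, C=31, tardiness=max(0,31-14)=17
  Job 5: p=6, d=22, C=37, tardiness=max(0,37-22)=15
Total tardiness = 59

59


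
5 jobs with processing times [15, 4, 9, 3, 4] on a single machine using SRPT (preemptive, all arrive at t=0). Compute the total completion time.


Since all jobs arrive at t=0, SRPT equals SPT ordering.
SPT order: [3, 4, 4, 9, 15]
Completion times:
  Job 1: p=3, C=3
  Job 2: p=4, C=7
  Job 3: p=4, C=11
  Job 4: p=9, C=20
  Job 5: p=15, C=35
Total completion time = 3 + 7 + 11 + 20 + 35 = 76

76


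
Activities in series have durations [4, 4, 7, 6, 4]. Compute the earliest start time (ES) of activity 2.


Activity 2 starts after activities 1 through 1 complete.
Predecessor durations: [4]
ES = 4 = 4

4


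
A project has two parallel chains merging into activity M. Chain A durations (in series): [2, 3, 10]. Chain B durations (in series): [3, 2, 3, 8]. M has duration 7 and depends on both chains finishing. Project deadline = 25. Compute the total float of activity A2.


Forward pass: ES(A2) = sum of predecessors on chain A = 2
EF = ES + duration = 2 + 3 = 5
Backward pass: LF(M) = deadline = 25; LS(M) = 25 - 7 = 18
LF(A2) = LS(M) - sum(successors on chain A) = 18 - 10 = 8
LS = LF - duration = 8 - 3 = 5
Total float = LS - ES = 5 - 2 = 3

3


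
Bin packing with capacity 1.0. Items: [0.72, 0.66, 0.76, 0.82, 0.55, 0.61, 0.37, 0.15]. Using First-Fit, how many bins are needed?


Place items sequentially using First-Fit:
  Item 0.72 -> new Bin 1
  Item 0.66 -> new Bin 2
  Item 0.76 -> new Bin 3
  Item 0.82 -> new Bin 4
  Item 0.55 -> new Bin 5
  Item 0.61 -> new Bin 6
  Item 0.37 -> Bin 5 (now 0.92)
  Item 0.15 -> Bin 1 (now 0.87)
Total bins used = 6

6


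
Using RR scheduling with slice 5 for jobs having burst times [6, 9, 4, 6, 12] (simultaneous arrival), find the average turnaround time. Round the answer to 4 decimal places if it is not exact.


Time quantum = 5
Execution trace:
  J1 runs 5 units, time = 5
  J2 runs 5 units, time = 10
  J3 runs 4 units, time = 14
  J4 runs 5 units, time = 19
  J5 runs 5 units, time = 24
  J1 runs 1 units, time = 25
  J2 runs 4 units, time = 29
  J4 runs 1 units, time = 30
  J5 runs 5 units, time = 35
  J5 runs 2 units, time = 37
Finish times: [25, 29, 14, 30, 37]
Average turnaround = 135/5 = 27.0

27.0


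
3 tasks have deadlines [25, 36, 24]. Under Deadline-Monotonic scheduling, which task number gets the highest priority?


Sort tasks by relative deadline (ascending):
  Task 3: deadline = 24
  Task 1: deadline = 25
  Task 2: deadline = 36
Priority order (highest first): [3, 1, 2]
Highest priority task = 3

3


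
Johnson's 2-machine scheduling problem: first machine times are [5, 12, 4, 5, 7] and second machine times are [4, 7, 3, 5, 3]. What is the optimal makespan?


Apply Johnson's rule:
  Group 1 (a <= b): [(4, 5, 5)]
  Group 2 (a > b): [(2, 12, 7), (1, 5, 4), (3, 4, 3), (5, 7, 3)]
Optimal job order: [4, 2, 1, 3, 5]
Schedule:
  Job 4: M1 done at 5, M2 done at 10
  Job 2: M1 done at 17, M2 done at 24
  Job 1: M1 done at 22, M2 done at 28
  Job 3: M1 done at 26, M2 done at 31
  Job 5: M1 done at 33, M2 done at 36
Makespan = 36

36


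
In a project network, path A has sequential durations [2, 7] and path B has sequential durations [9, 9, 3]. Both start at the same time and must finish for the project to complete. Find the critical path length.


Path A total = 2 + 7 = 9
Path B total = 9 + 9 + 3 = 21
Critical path = longest path = max(9, 21) = 21

21


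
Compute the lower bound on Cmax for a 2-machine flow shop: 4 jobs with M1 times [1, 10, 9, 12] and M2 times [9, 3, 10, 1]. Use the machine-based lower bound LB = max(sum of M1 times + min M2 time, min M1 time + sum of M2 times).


LB1 = sum(M1 times) + min(M2 times) = 32 + 1 = 33
LB2 = min(M1 times) + sum(M2 times) = 1 + 23 = 24
Lower bound = max(LB1, LB2) = max(33, 24) = 33

33


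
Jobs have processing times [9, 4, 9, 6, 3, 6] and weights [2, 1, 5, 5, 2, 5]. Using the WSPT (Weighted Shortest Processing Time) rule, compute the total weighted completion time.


Compute p/w ratios and sort ascending (WSPT): [(6, 5), (6, 5), (3, 2), (9, 5), (4, 1), (9, 2)]
Compute weighted completion times:
  Job (p=6,w=5): C=6, w*C=5*6=30
  Job (p=6,w=5): C=12, w*C=5*12=60
  Job (p=3,w=2): C=15, w*C=2*15=30
  Job (p=9,w=5): C=24, w*C=5*24=120
  Job (p=4,w=1): C=28, w*C=1*28=28
  Job (p=9,w=2): C=37, w*C=2*37=74
Total weighted completion time = 342

342


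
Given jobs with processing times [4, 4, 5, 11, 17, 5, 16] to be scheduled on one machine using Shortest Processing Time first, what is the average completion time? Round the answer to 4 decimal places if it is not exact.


Sort jobs by processing time (SPT order): [4, 4, 5, 5, 11, 16, 17]
Compute completion times sequentially:
  Job 1: processing = 4, completes at 4
  Job 2: processing = 4, completes at 8
  Job 3: processing = 5, completes at 13
  Job 4: processing = 5, completes at 18
  Job 5: processing = 11, completes at 29
  Job 6: processing = 16, completes at 45
  Job 7: processing = 17, completes at 62
Sum of completion times = 179
Average completion time = 179/7 = 25.5714

25.5714


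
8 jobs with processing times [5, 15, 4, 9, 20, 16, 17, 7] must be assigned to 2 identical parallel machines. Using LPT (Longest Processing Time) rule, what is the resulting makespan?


Sort jobs in decreasing order (LPT): [20, 17, 16, 15, 9, 7, 5, 4]
Assign each job to the least loaded machine:
  Machine 1: jobs [20, 15, 7, 5], load = 47
  Machine 2: jobs [17, 16, 9, 4], load = 46
Makespan = max load = 47

47


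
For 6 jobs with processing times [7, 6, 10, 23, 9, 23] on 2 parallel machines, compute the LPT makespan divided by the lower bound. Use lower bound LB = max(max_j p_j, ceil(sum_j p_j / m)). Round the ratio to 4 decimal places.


LPT order: [23, 23, 10, 9, 7, 6]
Machine loads after assignment: [39, 39]
LPT makespan = 39
Lower bound = max(max_job, ceil(total/2)) = max(23, 39) = 39
Ratio = 39 / 39 = 1.0

1.0


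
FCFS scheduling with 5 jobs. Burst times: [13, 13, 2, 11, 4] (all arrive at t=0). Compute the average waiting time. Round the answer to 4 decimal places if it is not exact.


FCFS order (as given): [13, 13, 2, 11, 4]
Waiting times:
  Job 1: wait = 0
  Job 2: wait = 13
  Job 3: wait = 26
  Job 4: wait = 28
  Job 5: wait = 39
Sum of waiting times = 106
Average waiting time = 106/5 = 21.2

21.2


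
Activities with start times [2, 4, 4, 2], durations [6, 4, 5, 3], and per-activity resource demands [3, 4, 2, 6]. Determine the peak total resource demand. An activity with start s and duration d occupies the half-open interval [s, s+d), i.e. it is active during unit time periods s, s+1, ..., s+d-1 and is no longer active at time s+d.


Each activity i is active on [start_i, start_i + duration_i).
Compute total resource usage per time slot:
  t=0: active resources = [], total = 0
  t=1: active resources = [], total = 0
  t=2: active resources = [3, 6], total = 9
  t=3: active resources = [3, 6], total = 9
  t=4: active resources = [3, 4, 2, 6], total = 15
  t=5: active resources = [3, 4, 2], total = 9
  t=6: active resources = [3, 4, 2], total = 9
  t=7: active resources = [3, 4, 2], total = 9
  t=8: active resources = [2], total = 2
Peak resource demand = 15

15


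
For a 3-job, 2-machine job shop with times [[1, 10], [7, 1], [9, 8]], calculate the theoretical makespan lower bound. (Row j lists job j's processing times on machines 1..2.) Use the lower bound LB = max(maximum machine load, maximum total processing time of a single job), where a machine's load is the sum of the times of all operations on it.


Machine loads:
  Machine 1: 1 + 7 + 9 = 17
  Machine 2: 10 + 1 + 8 = 19
Max machine load = 19
Job totals:
  Job 1: 11
  Job 2: 8
  Job 3: 17
Max job total = 17
Lower bound = max(19, 17) = 19

19


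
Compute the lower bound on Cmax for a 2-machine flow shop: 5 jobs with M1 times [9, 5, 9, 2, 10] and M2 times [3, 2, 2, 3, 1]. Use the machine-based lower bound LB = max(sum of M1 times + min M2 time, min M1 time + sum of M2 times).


LB1 = sum(M1 times) + min(M2 times) = 35 + 1 = 36
LB2 = min(M1 times) + sum(M2 times) = 2 + 11 = 13
Lower bound = max(LB1, LB2) = max(36, 13) = 36

36


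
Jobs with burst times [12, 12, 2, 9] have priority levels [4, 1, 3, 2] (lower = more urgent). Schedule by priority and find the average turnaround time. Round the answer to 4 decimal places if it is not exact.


Sort by priority (ascending = highest first):
Order: [(1, 12), (2, 9), (3, 2), (4, 12)]
Completion times:
  Priority 1, burst=12, C=12
  Priority 2, burst=9, C=21
  Priority 3, burst=2, C=23
  Priority 4, burst=12, C=35
Average turnaround = 91/4 = 22.75

22.75


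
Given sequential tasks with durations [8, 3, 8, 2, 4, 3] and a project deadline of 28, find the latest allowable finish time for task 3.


LF(activity 3) = deadline - sum of successor durations
Successors: activities 4 through 6 with durations [2, 4, 3]
Sum of successor durations = 9
LF = 28 - 9 = 19

19


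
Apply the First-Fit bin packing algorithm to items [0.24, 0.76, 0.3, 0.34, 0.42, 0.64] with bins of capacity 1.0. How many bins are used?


Place items sequentially using First-Fit:
  Item 0.24 -> new Bin 1
  Item 0.76 -> Bin 1 (now 1.0)
  Item 0.3 -> new Bin 2
  Item 0.34 -> Bin 2 (now 0.64)
  Item 0.42 -> new Bin 3
  Item 0.64 -> new Bin 4
Total bins used = 4

4


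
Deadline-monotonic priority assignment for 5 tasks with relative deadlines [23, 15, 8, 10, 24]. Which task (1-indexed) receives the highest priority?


Sort tasks by relative deadline (ascending):
  Task 3: deadline = 8
  Task 4: deadline = 10
  Task 2: deadline = 15
  Task 1: deadline = 23
  Task 5: deadline = 24
Priority order (highest first): [3, 4, 2, 1, 5]
Highest priority task = 3

3


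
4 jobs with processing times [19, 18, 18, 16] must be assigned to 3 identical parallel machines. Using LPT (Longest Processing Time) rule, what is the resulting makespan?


Sort jobs in decreasing order (LPT): [19, 18, 18, 16]
Assign each job to the least loaded machine:
  Machine 1: jobs [19], load = 19
  Machine 2: jobs [18, 16], load = 34
  Machine 3: jobs [18], load = 18
Makespan = max load = 34

34


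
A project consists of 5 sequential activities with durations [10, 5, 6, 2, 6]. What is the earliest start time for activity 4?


Activity 4 starts after activities 1 through 3 complete.
Predecessor durations: [10, 5, 6]
ES = 10 + 5 + 6 = 21

21


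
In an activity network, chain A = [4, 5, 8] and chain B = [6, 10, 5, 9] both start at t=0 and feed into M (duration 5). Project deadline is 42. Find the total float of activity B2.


Forward pass: ES(B2) = sum of predecessors on chain B = 6
EF = ES + duration = 6 + 10 = 16
Backward pass: LF(M) = deadline = 42; LS(M) = 42 - 5 = 37
LF(B2) = LS(M) - sum(successors on chain B) = 37 - 14 = 23
LS = LF - duration = 23 - 10 = 13
Total float = LS - ES = 13 - 6 = 7

7


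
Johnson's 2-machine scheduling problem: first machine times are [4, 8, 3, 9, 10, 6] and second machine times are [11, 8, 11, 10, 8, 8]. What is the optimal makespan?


Apply Johnson's rule:
  Group 1 (a <= b): [(3, 3, 11), (1, 4, 11), (6, 6, 8), (2, 8, 8), (4, 9, 10)]
  Group 2 (a > b): [(5, 10, 8)]
Optimal job order: [3, 1, 6, 2, 4, 5]
Schedule:
  Job 3: M1 done at 3, M2 done at 14
  Job 1: M1 done at 7, M2 done at 25
  Job 6: M1 done at 13, M2 done at 33
  Job 2: M1 done at 21, M2 done at 41
  Job 4: M1 done at 30, M2 done at 51
  Job 5: M1 done at 40, M2 done at 59
Makespan = 59

59


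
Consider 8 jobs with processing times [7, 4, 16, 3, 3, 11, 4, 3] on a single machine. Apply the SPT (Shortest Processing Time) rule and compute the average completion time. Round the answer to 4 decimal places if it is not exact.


Sort jobs by processing time (SPT order): [3, 3, 3, 4, 4, 7, 11, 16]
Compute completion times sequentially:
  Job 1: processing = 3, completes at 3
  Job 2: processing = 3, completes at 6
  Job 3: processing = 3, completes at 9
  Job 4: processing = 4, completes at 13
  Job 5: processing = 4, completes at 17
  Job 6: processing = 7, completes at 24
  Job 7: processing = 11, completes at 35
  Job 8: processing = 16, completes at 51
Sum of completion times = 158
Average completion time = 158/8 = 19.75

19.75


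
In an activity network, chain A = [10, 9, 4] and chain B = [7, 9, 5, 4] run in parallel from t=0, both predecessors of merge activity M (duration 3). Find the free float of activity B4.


ES(B4) = sum of predecessors on chain B = 21
EF(B4) = ES + duration = 21 + 4 = 25
Successor of B4 is M. ES(M) = max(sum(A), sum(B)) = max(23, 25) = 25
Free float = ES(successor) - EF(current) = 25 - 25 = 0

0


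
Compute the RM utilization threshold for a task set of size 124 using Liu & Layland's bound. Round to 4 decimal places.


Compute 2^(1/124) = 1.0056055492
Subtract 1: 1.0056055492 - 1 = 0.0056055492
Multiply by n: 124 * 0.0056055492 = 0.6950881008
Round to 4 dp: 0.6951

0.6951


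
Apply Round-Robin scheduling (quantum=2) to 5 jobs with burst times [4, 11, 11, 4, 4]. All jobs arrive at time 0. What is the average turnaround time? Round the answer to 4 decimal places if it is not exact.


Time quantum = 2
Execution trace:
  J1 runs 2 units, time = 2
  J2 runs 2 units, time = 4
  J3 runs 2 units, time = 6
  J4 runs 2 units, time = 8
  J5 runs 2 units, time = 10
  J1 runs 2 units, time = 12
  J2 runs 2 units, time = 14
  J3 runs 2 units, time = 16
  J4 runs 2 units, time = 18
  J5 runs 2 units, time = 20
  J2 runs 2 units, time = 22
  J3 runs 2 units, time = 24
  J2 runs 2 units, time = 26
  J3 runs 2 units, time = 28
  J2 runs 2 units, time = 30
  J3 runs 2 units, time = 32
  J2 runs 1 units, time = 33
  J3 runs 1 units, time = 34
Finish times: [12, 33, 34, 18, 20]
Average turnaround = 117/5 = 23.4

23.4


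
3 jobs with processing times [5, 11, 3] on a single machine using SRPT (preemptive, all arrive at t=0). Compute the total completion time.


Since all jobs arrive at t=0, SRPT equals SPT ordering.
SPT order: [3, 5, 11]
Completion times:
  Job 1: p=3, C=3
  Job 2: p=5, C=8
  Job 3: p=11, C=19
Total completion time = 3 + 8 + 19 = 30

30


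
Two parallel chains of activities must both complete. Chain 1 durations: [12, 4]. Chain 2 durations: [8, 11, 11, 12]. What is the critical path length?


Path A total = 12 + 4 = 16
Path B total = 8 + 11 + 11 + 12 = 42
Critical path = longest path = max(16, 42) = 42

42


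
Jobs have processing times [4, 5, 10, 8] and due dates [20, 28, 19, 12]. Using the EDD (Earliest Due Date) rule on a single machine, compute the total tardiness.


Sort by due date (EDD order): [(8, 12), (10, 19), (4, 20), (5, 28)]
Compute completion times and tardiness:
  Job 1: p=8, d=12, C=8, tardiness=max(0,8-12)=0
  Job 2: p=10, d=19, C=18, tardiness=max(0,18-19)=0
  Job 3: p=4, d=20, C=22, tardiness=max(0,22-20)=2
  Job 4: p=5, d=28, C=27, tardiness=max(0,27-28)=0
Total tardiness = 2

2


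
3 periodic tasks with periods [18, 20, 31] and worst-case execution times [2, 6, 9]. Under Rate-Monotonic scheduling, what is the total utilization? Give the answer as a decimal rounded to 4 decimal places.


Compute individual utilizations (exact fractions):
  Task 1: C/T = 2/18 = 1/9 (approx. 0.1111)
  Task 2: C/T = 6/20 = 3/10 (approx. 0.3)
  Task 3: C/T = 9/31 (approx. 0.2903)
Total utilization U = 1/9 + 3/10 + 9/31 = 1957/2790
Rounded to 4 decimal places: U = 0.7014
RM (Liu & Layland) bound for 3 tasks = 0.779763; compare with U = 1957/2790 (approx. 0.701434)
U <= bound, so schedulable by RM sufficient condition.

0.7014


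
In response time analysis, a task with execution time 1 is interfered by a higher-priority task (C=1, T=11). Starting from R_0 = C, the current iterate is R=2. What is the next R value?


R_next = C + ceil(R_prev / T_hp) * C_hp
ceil(2 / 11) = ceil(0.1818) = 1
Interference = 1 * 1 = 1
R_next = 1 + 1 = 2
R_next = R_prev, so the iteration has converged (response time = 2).

2


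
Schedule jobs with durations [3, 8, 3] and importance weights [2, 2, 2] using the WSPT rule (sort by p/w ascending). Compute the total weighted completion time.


Compute p/w ratios and sort ascending (WSPT): [(3, 2), (3, 2), (8, 2)]
Compute weighted completion times:
  Job (p=3,w=2): C=3, w*C=2*3=6
  Job (p=3,w=2): C=6, w*C=2*6=12
  Job (p=8,w=2): C=14, w*C=2*14=28
Total weighted completion time = 46

46


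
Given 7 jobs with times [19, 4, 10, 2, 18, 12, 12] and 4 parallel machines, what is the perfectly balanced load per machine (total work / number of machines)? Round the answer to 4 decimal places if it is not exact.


Total processing time = 19 + 4 + 10 + 2 + 18 + 12 + 12 = 77
Number of machines = 4
Ideal balanced load = 77 / 4 = 19.25

19.25


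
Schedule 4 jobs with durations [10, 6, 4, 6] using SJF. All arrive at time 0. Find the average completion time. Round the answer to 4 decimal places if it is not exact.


SJF order (ascending): [4, 6, 6, 10]
Completion times:
  Job 1: burst=4, C=4
  Job 2: burst=6, C=10
  Job 3: burst=6, C=16
  Job 4: burst=10, C=26
Average completion = 56/4 = 14.0

14.0


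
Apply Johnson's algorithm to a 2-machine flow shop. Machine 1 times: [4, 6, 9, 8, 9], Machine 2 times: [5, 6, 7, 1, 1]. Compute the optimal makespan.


Apply Johnson's rule:
  Group 1 (a <= b): [(1, 4, 5), (2, 6, 6)]
  Group 2 (a > b): [(3, 9, 7), (4, 8, 1), (5, 9, 1)]
Optimal job order: [1, 2, 3, 4, 5]
Schedule:
  Job 1: M1 done at 4, M2 done at 9
  Job 2: M1 done at 10, M2 done at 16
  Job 3: M1 done at 19, M2 done at 26
  Job 4: M1 done at 27, M2 done at 28
  Job 5: M1 done at 36, M2 done at 37
Makespan = 37

37


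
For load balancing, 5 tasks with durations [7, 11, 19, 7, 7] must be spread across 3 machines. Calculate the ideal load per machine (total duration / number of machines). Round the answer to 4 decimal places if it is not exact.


Total processing time = 7 + 11 + 19 + 7 + 7 = 51
Number of machines = 3
Ideal balanced load = 51 / 3 = 17.0

17.0


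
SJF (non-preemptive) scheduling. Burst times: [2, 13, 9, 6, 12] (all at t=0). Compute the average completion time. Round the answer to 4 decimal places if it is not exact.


SJF order (ascending): [2, 6, 9, 12, 13]
Completion times:
  Job 1: burst=2, C=2
  Job 2: burst=6, C=8
  Job 3: burst=9, C=17
  Job 4: burst=12, C=29
  Job 5: burst=13, C=42
Average completion = 98/5 = 19.6

19.6


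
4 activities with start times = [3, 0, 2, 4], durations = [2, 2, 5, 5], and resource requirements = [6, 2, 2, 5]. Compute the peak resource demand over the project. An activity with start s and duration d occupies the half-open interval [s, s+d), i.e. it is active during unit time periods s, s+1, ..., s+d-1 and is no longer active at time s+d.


Each activity i is active on [start_i, start_i + duration_i).
Compute total resource usage per time slot:
  t=0: active resources = [2], total = 2
  t=1: active resources = [2], total = 2
  t=2: active resources = [2], total = 2
  t=3: active resources = [6, 2], total = 8
  t=4: active resources = [6, 2, 5], total = 13
  t=5: active resources = [2, 5], total = 7
  t=6: active resources = [2, 5], total = 7
  t=7: active resources = [5], total = 5
  t=8: active resources = [5], total = 5
Peak resource demand = 13

13


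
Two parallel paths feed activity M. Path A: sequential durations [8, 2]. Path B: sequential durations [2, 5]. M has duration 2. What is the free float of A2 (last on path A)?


ES(A2) = sum of predecessors on chain A = 8
EF(A2) = ES + duration = 8 + 2 = 10
Successor of A2 is M. ES(M) = max(sum(A), sum(B)) = max(10, 7) = 10
Free float = ES(successor) - EF(current) = 10 - 10 = 0

0


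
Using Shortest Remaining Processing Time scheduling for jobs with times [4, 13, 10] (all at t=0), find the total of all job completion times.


Since all jobs arrive at t=0, SRPT equals SPT ordering.
SPT order: [4, 10, 13]
Completion times:
  Job 1: p=4, C=4
  Job 2: p=10, C=14
  Job 3: p=13, C=27
Total completion time = 4 + 14 + 27 = 45

45


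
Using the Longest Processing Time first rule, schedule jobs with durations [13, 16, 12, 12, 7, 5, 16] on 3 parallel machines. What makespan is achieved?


Sort jobs in decreasing order (LPT): [16, 16, 13, 12, 12, 7, 5]
Assign each job to the least loaded machine:
  Machine 1: jobs [16, 12], load = 28
  Machine 2: jobs [16, 7, 5], load = 28
  Machine 3: jobs [13, 12], load = 25
Makespan = max load = 28

28


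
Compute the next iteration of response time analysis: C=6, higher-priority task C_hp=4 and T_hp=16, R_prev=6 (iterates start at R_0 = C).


R_next = C + ceil(R_prev / T_hp) * C_hp
ceil(6 / 16) = ceil(0.375) = 1
Interference = 1 * 4 = 4
R_next = 6 + 4 = 10

10


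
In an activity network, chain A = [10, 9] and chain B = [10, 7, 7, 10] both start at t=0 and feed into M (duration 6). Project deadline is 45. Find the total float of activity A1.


Forward pass: ES(A1) = sum of predecessors on chain A = 0
EF = ES + duration = 0 + 10 = 10
Backward pass: LF(M) = deadline = 45; LS(M) = 45 - 6 = 39
LF(A1) = LS(M) - sum(successors on chain A) = 39 - 9 = 30
LS = LF - duration = 30 - 10 = 20
Total float = LS - ES = 20 - 0 = 20

20


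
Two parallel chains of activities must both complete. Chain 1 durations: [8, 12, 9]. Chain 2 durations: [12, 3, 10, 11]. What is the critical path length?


Path A total = 8 + 12 + 9 = 29
Path B total = 12 + 3 + 10 + 11 = 36
Critical path = longest path = max(29, 36) = 36

36


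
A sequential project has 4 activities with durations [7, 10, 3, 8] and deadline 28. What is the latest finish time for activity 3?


LF(activity 3) = deadline - sum of successor durations
Successors: activities 4 through 4 with durations [8]
Sum of successor durations = 8
LF = 28 - 8 = 20

20


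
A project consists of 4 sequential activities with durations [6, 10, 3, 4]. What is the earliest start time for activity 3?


Activity 3 starts after activities 1 through 2 complete.
Predecessor durations: [6, 10]
ES = 6 + 10 = 16

16


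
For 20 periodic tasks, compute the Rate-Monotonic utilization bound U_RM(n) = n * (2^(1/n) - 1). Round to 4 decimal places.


Compute 2^(1/20) = 1.0352649238
Subtract 1: 1.0352649238 - 1 = 0.0352649238
Multiply by n: 20 * 0.0352649238 = 0.7052984760
Round to 4 dp: 0.7053

0.7053


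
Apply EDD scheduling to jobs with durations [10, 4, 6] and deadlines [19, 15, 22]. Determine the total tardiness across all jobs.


Sort by due date (EDD order): [(4, 15), (10, 19), (6, 22)]
Compute completion times and tardiness:
  Job 1: p=4, d=15, C=4, tardiness=max(0,4-15)=0
  Job 2: p=10, d=19, C=14, tardiness=max(0,14-19)=0
  Job 3: p=6, d=22, C=20, tardiness=max(0,20-22)=0
Total tardiness = 0

0


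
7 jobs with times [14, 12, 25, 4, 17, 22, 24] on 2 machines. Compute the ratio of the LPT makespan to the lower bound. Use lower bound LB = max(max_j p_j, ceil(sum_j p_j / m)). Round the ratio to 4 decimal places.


LPT order: [25, 24, 22, 17, 14, 12, 4]
Machine loads after assignment: [60, 58]
LPT makespan = 60
Lower bound = max(max_job, ceil(total/2)) = max(25, 59) = 59
Ratio = 60 / 59 = 1.0169

1.0169
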